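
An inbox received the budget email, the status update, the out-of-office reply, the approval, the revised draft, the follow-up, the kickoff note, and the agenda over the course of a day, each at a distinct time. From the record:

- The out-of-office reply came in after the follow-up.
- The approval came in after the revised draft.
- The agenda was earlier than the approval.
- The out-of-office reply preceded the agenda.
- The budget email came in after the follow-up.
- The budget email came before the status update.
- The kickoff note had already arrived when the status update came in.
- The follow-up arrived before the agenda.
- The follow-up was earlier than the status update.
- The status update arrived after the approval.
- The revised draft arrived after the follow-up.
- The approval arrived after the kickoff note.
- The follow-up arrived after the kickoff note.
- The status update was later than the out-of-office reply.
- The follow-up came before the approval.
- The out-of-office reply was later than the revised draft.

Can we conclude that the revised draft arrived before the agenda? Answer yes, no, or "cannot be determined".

Chain the constraints: the revised draft → the out-of-office reply → the agenda. Each link is directly stated, so the revised draft comes before the agenda.

yes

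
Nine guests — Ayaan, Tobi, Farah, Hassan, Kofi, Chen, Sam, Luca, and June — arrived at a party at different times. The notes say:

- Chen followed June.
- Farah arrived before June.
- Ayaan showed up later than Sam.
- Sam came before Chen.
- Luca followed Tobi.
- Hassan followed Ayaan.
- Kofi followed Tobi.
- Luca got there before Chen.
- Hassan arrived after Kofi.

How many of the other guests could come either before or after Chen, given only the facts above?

Forced before Chen: Farah, June, Luca, Sam, and Tobi.
That leaves Ayaan, Hassan, and Kofi with no forced order relative to Chen — 3.

3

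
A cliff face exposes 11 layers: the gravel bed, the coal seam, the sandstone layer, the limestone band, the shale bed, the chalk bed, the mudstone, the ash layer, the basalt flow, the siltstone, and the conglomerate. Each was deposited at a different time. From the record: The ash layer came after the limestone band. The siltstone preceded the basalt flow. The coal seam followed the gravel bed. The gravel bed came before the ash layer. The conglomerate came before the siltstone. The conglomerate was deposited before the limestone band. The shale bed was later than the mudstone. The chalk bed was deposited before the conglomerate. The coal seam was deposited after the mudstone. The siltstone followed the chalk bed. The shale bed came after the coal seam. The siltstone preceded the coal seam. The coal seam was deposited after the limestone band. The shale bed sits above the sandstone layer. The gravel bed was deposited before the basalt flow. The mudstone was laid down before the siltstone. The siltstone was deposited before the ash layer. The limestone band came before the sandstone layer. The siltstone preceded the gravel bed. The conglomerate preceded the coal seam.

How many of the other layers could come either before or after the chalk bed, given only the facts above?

1

Forced after the chalk bed: the ash layer, the basalt flow, the coal seam, the conglomerate, the gravel bed, the limestone band, the sandstone layer, the shale bed, and the siltstone.
That leaves the mudstone with no forced order relative to the chalk bed — 1.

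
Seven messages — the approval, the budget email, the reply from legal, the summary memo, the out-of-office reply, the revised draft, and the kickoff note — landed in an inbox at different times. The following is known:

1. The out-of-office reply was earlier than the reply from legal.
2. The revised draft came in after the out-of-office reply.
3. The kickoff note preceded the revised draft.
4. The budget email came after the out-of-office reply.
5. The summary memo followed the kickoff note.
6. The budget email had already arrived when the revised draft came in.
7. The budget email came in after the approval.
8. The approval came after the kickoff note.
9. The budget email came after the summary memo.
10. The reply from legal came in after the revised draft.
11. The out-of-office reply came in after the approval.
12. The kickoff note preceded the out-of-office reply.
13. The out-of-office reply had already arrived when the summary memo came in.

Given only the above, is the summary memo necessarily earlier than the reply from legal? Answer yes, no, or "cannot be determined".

yes

Chain the constraints: the summary memo → the budget email → the revised draft → the reply from legal. Each link is directly stated, so the summary memo comes before the reply from legal.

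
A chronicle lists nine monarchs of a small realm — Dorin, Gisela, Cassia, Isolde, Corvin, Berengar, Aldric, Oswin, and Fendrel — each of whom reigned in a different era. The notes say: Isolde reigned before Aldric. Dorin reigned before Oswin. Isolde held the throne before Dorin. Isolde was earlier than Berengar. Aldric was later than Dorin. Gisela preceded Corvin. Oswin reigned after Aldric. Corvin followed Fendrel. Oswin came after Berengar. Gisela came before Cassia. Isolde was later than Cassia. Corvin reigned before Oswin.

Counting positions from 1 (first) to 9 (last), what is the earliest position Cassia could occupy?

2

Gisela must come before Cassia — 1 forced predecessor.
Nothing else is forced ahead of Cassia, so their earliest slot is position 1 + 1 = 2.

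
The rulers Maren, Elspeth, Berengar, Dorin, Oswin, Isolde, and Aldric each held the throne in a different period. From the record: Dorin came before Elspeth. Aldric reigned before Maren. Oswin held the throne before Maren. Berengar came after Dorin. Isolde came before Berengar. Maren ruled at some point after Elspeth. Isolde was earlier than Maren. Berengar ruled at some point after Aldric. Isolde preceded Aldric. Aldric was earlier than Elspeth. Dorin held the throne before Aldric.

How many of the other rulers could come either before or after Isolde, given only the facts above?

2

Forced after Isolde: Aldric, Berengar, Elspeth, and Maren.
That leaves Dorin and Oswin with no forced order relative to Isolde — 2.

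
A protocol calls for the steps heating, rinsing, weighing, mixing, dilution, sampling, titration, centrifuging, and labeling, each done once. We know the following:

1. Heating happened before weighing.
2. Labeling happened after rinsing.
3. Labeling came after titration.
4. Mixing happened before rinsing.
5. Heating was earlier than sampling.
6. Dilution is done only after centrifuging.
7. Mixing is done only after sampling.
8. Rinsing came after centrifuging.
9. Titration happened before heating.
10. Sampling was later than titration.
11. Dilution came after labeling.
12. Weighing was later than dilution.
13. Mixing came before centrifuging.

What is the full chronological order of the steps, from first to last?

The constraints fix every adjacent pair, so only one ordering works:
titration → heating → sampling → mixing → centrifuging → rinsing → labeling → dilution → weighing.

titration, heating, sampling, mixing, centrifuging, rinsing, labeling, dilution, weighing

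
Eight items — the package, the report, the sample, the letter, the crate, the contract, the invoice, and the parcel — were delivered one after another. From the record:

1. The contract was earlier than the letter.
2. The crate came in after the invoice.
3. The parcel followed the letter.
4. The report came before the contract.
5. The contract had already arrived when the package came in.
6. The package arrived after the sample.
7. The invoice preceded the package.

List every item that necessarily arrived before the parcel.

the contract, the letter, the report

Directly stated before the parcel: the letter.
The contract reaches the parcel via the contract → the letter → the parcel.
The report reaches the parcel via the report → the contract → the letter → the parcel.
No chain forces the sample (or any of the others) ahead of the parcel.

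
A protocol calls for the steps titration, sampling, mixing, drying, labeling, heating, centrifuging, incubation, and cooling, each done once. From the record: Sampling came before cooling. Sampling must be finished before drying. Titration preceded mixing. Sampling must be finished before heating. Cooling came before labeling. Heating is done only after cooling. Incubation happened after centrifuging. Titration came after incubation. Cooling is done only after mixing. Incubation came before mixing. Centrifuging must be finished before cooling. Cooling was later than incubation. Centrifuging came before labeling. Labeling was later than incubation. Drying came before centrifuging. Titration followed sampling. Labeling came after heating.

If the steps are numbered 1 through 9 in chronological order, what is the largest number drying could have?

Drying must come before centrifuging, cooling, heating, incubation, labeling, mixing, and titration — 7 steps forced after it.
Everything else can be placed before drying in some valid order, so drying can sit as late as position 9 − 7 = 2.

2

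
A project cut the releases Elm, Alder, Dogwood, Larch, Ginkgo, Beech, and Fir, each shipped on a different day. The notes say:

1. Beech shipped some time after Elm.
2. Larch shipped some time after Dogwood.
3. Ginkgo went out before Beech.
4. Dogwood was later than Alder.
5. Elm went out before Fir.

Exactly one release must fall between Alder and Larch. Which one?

Dogwood

Tracing the constraints gives Alder → Dogwood → Larch, so Dogwood sits after Alder and before Larch.
No other release is forced both after Alder and before Larch.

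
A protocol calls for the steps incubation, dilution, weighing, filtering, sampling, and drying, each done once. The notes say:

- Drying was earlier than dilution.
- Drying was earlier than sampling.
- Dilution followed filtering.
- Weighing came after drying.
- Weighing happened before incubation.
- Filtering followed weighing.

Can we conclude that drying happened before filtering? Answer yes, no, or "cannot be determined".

Chain the constraints: drying → weighing → filtering. Each link is directly stated, so drying comes before filtering.

yes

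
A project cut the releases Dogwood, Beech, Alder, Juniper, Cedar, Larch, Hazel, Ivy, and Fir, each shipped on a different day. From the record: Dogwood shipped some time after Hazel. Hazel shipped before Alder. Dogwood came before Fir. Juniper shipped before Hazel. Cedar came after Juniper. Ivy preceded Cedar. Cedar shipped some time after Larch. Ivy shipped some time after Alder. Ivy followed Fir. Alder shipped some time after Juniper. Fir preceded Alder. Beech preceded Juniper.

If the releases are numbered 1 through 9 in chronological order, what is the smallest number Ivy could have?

7

Alder, Beech, Dogwood, Fir, Hazel, and Juniper must all come before Ivy — 6 forced predecessors.
Nothing else is forced ahead of Ivy, so its earliest slot is position 6 + 1 = 7.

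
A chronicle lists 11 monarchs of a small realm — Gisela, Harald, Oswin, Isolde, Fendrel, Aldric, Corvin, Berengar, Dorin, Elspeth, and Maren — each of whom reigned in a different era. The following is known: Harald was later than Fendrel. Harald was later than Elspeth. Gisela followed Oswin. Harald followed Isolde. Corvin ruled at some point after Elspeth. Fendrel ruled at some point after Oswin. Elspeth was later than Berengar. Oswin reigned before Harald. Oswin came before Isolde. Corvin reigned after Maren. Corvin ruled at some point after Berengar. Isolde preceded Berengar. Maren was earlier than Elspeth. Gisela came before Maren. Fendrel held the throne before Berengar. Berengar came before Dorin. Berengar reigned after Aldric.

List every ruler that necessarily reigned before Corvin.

Directly stated before Corvin: Berengar, Elspeth, and Maren.
Aldric reaches Corvin via Aldric → Berengar → Corvin.
Fendrel reaches Corvin via Fendrel → Berengar → Corvin.
Gisela reaches Corvin via Gisela → Maren → Corvin.
Likewise Isolde and Oswin each reach Corvin by chaining the stated constraints.
No chain forces Dorin (or any of the others) ahead of Corvin.

Aldric, Berengar, Elspeth, Fendrel, Gisela, Isolde, Maren, Oswin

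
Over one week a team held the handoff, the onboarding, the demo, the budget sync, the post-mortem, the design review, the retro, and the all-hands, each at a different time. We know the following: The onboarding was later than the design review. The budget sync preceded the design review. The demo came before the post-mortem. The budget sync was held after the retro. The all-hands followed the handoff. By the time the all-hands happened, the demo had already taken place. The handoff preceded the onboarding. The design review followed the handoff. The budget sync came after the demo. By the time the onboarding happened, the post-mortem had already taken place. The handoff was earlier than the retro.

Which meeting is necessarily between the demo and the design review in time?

Tracing the constraints gives the demo → the budget sync → the design review, so the budget sync sits after the demo and before the design review.
No other meeting is forced both after the demo and before the design review.

the budget sync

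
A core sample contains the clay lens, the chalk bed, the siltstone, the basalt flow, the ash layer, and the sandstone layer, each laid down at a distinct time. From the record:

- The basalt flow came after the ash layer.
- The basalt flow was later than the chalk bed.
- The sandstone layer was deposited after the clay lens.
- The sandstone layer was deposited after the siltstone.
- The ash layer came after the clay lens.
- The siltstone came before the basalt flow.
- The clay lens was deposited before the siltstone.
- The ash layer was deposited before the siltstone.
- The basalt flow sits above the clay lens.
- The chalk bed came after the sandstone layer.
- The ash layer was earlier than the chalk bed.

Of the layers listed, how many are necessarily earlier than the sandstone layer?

3

Directly stated before the sandstone layer: the clay lens and the siltstone.
The ash layer reaches the sandstone layer via the ash layer → the siltstone → the sandstone layer.
No chain forces the basalt flow (or any of the others) ahead of the sandstone layer.
That's the ash layer, the clay lens, and the siltstone — 3 in all.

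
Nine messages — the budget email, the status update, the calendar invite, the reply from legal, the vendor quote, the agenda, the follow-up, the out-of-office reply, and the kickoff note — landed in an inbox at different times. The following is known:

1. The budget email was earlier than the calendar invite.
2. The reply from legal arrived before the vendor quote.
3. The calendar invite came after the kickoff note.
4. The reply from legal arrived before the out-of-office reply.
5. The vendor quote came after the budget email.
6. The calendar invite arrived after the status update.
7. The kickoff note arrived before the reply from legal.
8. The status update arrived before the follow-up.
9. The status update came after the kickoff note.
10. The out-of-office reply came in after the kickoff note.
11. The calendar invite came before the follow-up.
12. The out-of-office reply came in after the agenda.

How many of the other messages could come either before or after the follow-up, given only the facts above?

Forced before the follow-up: the budget email, the calendar invite, the kickoff note, and the status update.
That leaves the agenda, the out-of-office reply, the reply from legal, and the vendor quote with no forced order relative to the follow-up — 4.

4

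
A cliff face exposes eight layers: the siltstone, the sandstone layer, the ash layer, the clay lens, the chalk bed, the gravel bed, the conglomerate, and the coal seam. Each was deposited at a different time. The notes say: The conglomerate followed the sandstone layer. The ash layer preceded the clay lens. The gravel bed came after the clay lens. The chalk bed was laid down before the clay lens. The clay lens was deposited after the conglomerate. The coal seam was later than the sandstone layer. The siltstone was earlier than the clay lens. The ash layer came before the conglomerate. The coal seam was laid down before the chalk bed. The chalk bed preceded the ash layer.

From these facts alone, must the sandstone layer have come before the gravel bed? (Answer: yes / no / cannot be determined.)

Chain the constraints: the sandstone layer → the conglomerate → the clay lens → the gravel bed. Each link is directly stated, so the sandstone layer comes before the gravel bed.

yes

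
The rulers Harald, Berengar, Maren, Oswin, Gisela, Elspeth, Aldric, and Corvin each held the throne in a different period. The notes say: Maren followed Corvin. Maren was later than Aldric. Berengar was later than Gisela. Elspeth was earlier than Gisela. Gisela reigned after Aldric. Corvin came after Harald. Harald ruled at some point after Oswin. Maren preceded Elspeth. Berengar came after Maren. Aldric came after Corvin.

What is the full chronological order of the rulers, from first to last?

The constraints fix every adjacent pair, so only one ordering works:
Oswin → Harald → Corvin → Aldric → Maren → Elspeth → Gisela → Berengar.

Oswin, Harald, Corvin, Aldric, Maren, Elspeth, Gisela, Berengar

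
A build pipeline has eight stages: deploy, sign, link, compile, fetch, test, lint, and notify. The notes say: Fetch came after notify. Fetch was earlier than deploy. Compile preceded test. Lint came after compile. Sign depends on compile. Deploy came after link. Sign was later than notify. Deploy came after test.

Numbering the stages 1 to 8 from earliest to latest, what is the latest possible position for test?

Test must come before deploy — 1 stage forced after it.
Everything else can be placed before test in some valid order, so test can sit as late as position 8 − 1 = 7.

7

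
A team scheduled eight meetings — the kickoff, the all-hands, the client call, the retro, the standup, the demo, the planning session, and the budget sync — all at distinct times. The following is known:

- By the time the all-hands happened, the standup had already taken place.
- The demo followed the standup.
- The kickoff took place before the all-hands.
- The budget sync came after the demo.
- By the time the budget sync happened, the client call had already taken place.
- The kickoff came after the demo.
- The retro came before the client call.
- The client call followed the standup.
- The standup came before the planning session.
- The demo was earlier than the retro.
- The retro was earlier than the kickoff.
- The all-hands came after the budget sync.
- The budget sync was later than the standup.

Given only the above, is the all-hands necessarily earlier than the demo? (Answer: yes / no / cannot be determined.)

Tracing the constraints gives the demo → the kickoff → the all-hands, so the demo must come before the all-hands.
That means the all-hands cannot be before the demo.

no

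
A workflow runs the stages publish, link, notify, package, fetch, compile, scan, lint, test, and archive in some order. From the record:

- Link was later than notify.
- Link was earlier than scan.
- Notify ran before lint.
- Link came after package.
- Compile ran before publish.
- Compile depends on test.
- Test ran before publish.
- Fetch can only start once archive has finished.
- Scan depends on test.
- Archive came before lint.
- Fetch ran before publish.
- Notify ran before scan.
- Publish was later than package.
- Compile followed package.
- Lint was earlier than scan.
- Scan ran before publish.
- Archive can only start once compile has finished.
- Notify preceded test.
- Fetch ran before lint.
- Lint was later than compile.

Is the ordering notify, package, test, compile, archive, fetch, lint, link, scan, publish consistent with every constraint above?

yes

Check each stated constraint against the proposed order — e.g. notify is ahead of scan; package is ahead of publish. Every pair is in the required order; nothing is violated.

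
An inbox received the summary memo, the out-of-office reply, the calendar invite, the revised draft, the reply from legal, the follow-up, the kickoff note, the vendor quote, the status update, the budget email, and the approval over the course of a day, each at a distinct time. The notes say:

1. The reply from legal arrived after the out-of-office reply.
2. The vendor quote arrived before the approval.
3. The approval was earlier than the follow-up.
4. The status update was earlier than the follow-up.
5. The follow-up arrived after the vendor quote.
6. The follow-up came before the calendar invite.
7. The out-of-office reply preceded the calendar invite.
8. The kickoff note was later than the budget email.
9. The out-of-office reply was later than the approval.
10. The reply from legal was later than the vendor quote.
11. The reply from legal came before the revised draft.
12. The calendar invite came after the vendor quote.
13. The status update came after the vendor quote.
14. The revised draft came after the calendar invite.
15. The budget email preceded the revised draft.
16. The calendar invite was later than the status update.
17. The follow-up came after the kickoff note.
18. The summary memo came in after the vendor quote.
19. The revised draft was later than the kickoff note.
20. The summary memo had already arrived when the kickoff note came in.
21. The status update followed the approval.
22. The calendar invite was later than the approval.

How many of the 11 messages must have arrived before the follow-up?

Directly stated before the follow-up: the approval, the kickoff note, the status update, and the vendor quote.
The budget email reaches the follow-up via the budget email → the kickoff note → the follow-up.
The summary memo reaches the follow-up via the summary memo → the kickoff note → the follow-up.
No chain forces the revised draft (or any of the others) ahead of the follow-up.
That's the approval, the budget email, the kickoff note, the status update, the summary memo, and the vendor quote — 6 in all.

6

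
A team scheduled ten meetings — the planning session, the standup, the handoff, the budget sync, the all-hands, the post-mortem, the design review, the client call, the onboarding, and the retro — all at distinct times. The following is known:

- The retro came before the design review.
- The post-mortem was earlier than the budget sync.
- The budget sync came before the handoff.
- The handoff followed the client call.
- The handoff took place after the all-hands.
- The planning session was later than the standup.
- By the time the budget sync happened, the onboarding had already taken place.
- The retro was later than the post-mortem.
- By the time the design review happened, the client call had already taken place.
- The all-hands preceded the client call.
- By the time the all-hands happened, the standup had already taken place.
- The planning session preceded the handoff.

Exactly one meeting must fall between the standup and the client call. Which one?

the all-hands

Tracing the constraints gives the standup → the all-hands → the client call, so the all-hands sits after the standup and before the client call.
No other meeting is forced both after the standup and before the client call.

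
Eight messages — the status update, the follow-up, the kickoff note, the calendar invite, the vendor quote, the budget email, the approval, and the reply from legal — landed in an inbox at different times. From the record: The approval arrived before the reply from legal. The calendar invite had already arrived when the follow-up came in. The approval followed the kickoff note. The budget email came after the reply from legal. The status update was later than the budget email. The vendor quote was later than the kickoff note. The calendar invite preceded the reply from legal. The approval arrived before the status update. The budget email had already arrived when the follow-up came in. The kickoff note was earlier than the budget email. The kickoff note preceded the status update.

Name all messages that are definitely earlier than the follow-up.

Directly stated before the follow-up: the budget email and the calendar invite.
The approval reaches the follow-up via the approval → the reply from legal → the budget email → the follow-up.
The kickoff note reaches the follow-up via the kickoff note → the budget email → the follow-up.
The reply from legal reaches the follow-up via the reply from legal → the budget email → the follow-up.
No chain forces the status update (or any of the others) ahead of the follow-up.

the approval, the budget email, the calendar invite, the kickoff note, the reply from legal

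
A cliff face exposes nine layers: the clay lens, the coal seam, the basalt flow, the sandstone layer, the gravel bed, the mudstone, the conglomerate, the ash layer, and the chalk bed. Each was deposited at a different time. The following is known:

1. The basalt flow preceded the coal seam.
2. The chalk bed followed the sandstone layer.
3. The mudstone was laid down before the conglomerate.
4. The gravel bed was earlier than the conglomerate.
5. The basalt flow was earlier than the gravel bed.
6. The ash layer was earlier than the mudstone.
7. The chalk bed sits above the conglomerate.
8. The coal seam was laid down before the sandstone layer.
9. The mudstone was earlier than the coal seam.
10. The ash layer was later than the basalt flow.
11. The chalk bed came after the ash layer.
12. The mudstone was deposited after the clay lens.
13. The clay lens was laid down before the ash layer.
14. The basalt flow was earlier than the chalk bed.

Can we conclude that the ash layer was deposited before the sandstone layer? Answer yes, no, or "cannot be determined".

Chain the constraints: the ash layer → the mudstone → the coal seam → the sandstone layer. Each link is directly stated, so the ash layer comes before the sandstone layer.

yes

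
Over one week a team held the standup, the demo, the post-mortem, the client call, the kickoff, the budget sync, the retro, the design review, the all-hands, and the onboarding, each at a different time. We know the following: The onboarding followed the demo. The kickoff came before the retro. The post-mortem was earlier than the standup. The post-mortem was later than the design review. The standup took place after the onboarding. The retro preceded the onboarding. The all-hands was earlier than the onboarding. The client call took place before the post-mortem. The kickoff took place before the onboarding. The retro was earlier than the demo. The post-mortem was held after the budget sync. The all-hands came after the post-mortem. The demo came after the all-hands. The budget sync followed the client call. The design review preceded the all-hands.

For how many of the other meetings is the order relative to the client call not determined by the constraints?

3

Forced after the client call: the all-hands, the budget sync, the demo, the onboarding, the post-mortem, and the standup.
That leaves the design review, the kickoff, and the retro with no forced order relative to the client call — 3.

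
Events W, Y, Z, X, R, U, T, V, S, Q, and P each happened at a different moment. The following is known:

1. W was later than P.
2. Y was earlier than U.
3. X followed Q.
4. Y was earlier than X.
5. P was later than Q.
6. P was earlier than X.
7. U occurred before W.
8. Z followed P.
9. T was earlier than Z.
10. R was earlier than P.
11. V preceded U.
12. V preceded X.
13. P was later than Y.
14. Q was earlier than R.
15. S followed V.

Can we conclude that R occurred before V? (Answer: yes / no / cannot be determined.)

cannot be determined

No chain of stated constraints runs from R to V, and none runs from V to R either.
So the relative order of R and V is not fixed by the given facts.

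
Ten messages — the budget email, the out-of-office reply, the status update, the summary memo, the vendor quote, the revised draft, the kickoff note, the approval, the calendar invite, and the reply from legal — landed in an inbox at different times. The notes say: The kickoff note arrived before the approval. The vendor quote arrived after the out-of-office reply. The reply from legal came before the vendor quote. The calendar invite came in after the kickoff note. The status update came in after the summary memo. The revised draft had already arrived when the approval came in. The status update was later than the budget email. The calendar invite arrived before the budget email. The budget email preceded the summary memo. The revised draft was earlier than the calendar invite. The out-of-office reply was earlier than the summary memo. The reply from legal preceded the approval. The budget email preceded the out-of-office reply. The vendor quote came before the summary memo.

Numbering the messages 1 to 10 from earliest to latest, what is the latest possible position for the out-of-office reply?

7

The out-of-office reply must come before the status update, the summary memo, and the vendor quote — 3 messages forced after it.
Everything else can be placed before the out-of-office reply in some valid order, so the out-of-office reply can sit as late as position 10 − 3 = 7.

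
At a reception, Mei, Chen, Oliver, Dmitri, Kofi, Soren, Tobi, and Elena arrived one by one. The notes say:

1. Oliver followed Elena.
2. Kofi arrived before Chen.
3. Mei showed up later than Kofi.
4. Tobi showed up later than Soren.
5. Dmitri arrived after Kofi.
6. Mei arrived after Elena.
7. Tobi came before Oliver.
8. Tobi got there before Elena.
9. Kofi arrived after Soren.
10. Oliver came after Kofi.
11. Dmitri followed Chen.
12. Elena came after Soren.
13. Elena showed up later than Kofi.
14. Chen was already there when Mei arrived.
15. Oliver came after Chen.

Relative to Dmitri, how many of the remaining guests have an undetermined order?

Forced before Dmitri: Chen, Kofi, and Soren.
That leaves Elena, Mei, Oliver, and Tobi with no forced order relative to Dmitri — 4.

4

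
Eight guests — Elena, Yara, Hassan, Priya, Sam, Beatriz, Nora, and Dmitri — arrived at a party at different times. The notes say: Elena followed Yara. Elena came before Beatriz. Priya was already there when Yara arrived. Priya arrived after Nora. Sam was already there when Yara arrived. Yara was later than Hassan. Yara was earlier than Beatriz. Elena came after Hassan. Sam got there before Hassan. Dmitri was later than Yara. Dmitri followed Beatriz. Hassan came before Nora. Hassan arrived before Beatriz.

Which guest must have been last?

Dmitri

Every other guest has a chain of constraints placing them before Dmitri, so Dmitri is last.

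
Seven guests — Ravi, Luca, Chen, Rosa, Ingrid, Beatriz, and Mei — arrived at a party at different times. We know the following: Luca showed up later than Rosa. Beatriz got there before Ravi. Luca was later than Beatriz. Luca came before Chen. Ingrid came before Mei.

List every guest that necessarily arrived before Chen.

Beatriz, Luca, Rosa

Directly stated before Chen: Luca.
Beatriz reaches Chen via Beatriz → Luca → Chen.
Rosa reaches Chen via Rosa → Luca → Chen.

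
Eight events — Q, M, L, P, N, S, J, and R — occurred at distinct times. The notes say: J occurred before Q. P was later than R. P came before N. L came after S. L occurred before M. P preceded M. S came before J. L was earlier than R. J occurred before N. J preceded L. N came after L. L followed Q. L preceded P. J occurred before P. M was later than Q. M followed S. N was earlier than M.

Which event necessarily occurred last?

Every other event has a chain of constraints placing it before M, so M is last.

M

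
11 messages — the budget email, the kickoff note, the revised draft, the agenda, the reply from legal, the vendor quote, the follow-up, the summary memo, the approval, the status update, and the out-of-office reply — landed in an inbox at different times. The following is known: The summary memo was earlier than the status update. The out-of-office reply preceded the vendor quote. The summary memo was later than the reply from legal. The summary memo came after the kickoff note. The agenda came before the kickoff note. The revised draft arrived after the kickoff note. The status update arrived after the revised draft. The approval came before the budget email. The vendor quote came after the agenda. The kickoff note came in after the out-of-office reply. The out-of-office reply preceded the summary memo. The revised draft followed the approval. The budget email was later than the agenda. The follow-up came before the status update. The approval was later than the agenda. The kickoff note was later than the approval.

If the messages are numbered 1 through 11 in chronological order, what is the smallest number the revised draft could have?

The agenda, the approval, the kickoff note, and the out-of-office reply must all come before the revised draft — 4 forced predecessors.
Nothing else is forced ahead of the revised draft, so its earliest slot is position 4 + 1 = 5.

5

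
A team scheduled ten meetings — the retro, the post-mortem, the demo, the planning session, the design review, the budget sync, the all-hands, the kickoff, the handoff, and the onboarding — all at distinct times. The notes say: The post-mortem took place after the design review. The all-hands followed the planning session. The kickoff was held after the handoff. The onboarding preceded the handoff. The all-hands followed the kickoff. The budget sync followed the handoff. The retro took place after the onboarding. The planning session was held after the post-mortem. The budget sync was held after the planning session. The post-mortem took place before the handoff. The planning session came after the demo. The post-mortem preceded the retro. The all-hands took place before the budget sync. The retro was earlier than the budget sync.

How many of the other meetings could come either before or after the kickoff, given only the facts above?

Forced before the kickoff: the design review, the handoff, the onboarding, and the post-mortem; forced after the kickoff: the all-hands and the budget sync.
That leaves the demo, the planning session, and the retro with no forced order relative to the kickoff — 3.

3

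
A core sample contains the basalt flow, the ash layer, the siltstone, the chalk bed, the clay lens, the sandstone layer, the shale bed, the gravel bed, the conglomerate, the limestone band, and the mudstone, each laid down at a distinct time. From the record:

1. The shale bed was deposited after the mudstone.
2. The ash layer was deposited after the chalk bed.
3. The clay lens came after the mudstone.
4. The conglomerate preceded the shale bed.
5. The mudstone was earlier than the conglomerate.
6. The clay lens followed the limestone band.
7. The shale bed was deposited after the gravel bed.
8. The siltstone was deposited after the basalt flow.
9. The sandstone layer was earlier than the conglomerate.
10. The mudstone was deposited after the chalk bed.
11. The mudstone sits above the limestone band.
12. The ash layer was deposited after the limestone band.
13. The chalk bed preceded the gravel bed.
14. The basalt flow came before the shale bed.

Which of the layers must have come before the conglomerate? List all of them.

Directly stated before the conglomerate: the mudstone and the sandstone layer.
The chalk bed reaches the conglomerate via the chalk bed → the mudstone → the conglomerate.
The limestone band reaches the conglomerate via the limestone band → the mudstone → the conglomerate.
No chain forces the basalt flow (or any of the others) ahead of the conglomerate.

the chalk bed, the limestone band, the mudstone, the sandstone layer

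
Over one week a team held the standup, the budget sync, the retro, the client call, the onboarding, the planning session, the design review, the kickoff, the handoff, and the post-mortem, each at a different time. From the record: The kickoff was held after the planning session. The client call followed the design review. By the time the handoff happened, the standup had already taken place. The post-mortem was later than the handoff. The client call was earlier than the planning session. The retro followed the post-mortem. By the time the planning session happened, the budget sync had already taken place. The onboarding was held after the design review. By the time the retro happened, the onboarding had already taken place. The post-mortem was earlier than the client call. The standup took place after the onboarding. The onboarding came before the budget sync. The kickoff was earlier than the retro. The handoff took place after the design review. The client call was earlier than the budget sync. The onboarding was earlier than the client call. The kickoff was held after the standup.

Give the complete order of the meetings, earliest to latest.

The constraints fix every adjacent pair, so only one ordering works:
the design review → the onboarding → the standup → the handoff → the post-mortem → the client call → the budget sync → the planning session → the kickoff → the retro.

the design review, the onboarding, the standup, the handoff, the post-mortem, the client call, the budget sync, the planning session, the kickoff, the retro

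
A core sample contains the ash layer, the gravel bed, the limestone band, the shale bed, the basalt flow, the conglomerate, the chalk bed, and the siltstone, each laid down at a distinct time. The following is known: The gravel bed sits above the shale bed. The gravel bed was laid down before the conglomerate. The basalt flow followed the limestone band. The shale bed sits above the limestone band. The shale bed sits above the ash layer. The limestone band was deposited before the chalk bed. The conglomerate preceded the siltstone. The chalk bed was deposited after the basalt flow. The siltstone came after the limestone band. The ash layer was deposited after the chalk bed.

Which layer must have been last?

Every other layer has a chain of constraints placing it before the siltstone, so the siltstone is last.

the siltstone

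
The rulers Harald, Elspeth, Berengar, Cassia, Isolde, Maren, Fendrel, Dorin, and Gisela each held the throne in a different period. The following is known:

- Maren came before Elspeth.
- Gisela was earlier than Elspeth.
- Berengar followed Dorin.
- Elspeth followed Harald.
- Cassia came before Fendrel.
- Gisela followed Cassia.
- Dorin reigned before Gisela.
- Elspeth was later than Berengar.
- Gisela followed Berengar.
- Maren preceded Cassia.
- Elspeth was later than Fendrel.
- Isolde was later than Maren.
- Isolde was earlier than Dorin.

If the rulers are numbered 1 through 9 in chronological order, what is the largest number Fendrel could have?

8

Fendrel must come before Elspeth — 1 ruler forced after them.
Everything else can be placed before Fendrel in some valid order, so Fendrel can sit as late as position 9 − 1 = 8.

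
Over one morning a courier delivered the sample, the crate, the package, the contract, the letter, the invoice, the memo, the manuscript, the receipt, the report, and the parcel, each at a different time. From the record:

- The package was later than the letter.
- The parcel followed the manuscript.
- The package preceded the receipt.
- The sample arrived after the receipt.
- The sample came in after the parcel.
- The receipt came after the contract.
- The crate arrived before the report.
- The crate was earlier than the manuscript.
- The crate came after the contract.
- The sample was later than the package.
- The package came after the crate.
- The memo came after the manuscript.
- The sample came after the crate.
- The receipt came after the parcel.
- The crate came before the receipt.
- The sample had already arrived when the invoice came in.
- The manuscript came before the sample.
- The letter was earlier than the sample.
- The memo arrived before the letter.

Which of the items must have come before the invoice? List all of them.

the contract, the crate, the letter, the manuscript, the memo, the package, the parcel, the receipt, the sample

Directly stated before the invoice: the sample.
The contract reaches the invoice via the contract → the receipt → the sample → the invoice.
The crate reaches the invoice via the crate → the sample → the invoice.
The letter reaches the invoice via the letter → the sample → the invoice.
Likewise the manuscript, the memo, the package, the parcel, and the receipt each reach the invoice by chaining the stated constraints.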